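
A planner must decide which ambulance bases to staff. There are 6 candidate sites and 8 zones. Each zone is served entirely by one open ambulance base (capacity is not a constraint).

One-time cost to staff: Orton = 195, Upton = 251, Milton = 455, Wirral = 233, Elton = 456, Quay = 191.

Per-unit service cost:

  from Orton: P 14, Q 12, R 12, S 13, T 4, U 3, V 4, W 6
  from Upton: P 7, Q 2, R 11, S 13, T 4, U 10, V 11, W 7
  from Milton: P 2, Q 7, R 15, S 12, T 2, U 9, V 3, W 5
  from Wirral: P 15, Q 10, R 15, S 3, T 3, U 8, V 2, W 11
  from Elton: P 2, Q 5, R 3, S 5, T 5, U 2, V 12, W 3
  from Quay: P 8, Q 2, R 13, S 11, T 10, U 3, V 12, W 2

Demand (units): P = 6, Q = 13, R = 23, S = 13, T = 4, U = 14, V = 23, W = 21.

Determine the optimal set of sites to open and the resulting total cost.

For any fixed open set, each zone goes to its cheapest open site; total = fixed + service.
{Wirral, Quay}: P→Quay 8·6=48, Q→Quay 2·13=26, R→Quay 13·23=299, S→Wirral 3·13=39, T→Wirral 3·4=12, U→Quay 3·14=42, V→Wirral 2·23=46, W→Quay 2·21=42. Service 554; fixed 424; total 978.
{Wirral, Elton}: service 334 + fixed 689 = 1023
{Elton}: P→Elton 2·6=12, Q→Elton 5·13=65, R→Elton 3·23=69, S→Elton 5·13=65, T→Elton 5·4=20, U→Elton 2·14=28, V→Elton 12·23=276, W→Elton 3·21=63. Service 598; fixed 456; total 1054.
{Orton, Upton, Milton, Wirral, Elton, Quay}: service 270 + fixed 1781 = 2051
No other subset beats 978.

Open Wirral and Quay; minimum total cost 978.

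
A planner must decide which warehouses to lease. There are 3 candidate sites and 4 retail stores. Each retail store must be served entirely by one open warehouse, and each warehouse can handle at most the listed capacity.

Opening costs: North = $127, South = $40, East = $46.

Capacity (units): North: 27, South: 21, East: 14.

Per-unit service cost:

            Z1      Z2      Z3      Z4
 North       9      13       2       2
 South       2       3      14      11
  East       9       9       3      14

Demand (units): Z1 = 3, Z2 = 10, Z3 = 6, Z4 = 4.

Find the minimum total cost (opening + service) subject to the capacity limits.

Open {South, East}: Z1→South 2·3=6, Z2→South 3·10=30, Z3→East 3·6=18, Z4→South 11·4=44.
Loads: South carries 17/21, East carries 6/14. Service 98; fixed 86; total 184.
Next best feasible plan costs 196.

Minimum total cost: 184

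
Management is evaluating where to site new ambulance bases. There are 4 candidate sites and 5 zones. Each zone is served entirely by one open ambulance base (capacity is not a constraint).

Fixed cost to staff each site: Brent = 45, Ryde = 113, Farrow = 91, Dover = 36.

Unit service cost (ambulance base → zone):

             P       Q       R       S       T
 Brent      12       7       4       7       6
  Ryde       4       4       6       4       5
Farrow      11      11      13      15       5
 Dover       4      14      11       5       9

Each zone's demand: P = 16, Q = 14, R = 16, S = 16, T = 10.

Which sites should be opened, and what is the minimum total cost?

For any fixed open set, each zone goes to its cheapest open site; total = fixed + service.
{Ryde}: P→Ryde 4·16=64, Q→Ryde 4·14=56, R→Ryde 6·16=96, S→Ryde 4·16=64, T→Ryde 5·10=50. Service 330; fixed 113; total 443.
{Brent, Dover}: service 366 + fixed 81 = 447
{Brent, Ryde}: service 298 + fixed 158 = 456
{Brent, Ryde, Farrow, Dover}: service 298 + fixed 285 = 583
No other subset beats 443.

Open Ryde only; minimum total cost 443.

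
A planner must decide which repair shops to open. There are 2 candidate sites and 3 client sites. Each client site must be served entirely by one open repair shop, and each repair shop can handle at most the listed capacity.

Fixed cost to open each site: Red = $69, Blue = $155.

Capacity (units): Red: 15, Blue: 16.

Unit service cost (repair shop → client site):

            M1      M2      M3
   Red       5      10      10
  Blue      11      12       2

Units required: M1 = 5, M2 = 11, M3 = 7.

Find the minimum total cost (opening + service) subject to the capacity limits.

Minimum total cost: 403

Open {Red, Blue}: M1→Blue 11·5=55, M2→Red 10·11=110, M3→Blue 2·7=14.
Loads: Red carries 11/15, Blue carries 12/16. Service 179; fixed 224; total 403.
Next best feasible plan costs 451.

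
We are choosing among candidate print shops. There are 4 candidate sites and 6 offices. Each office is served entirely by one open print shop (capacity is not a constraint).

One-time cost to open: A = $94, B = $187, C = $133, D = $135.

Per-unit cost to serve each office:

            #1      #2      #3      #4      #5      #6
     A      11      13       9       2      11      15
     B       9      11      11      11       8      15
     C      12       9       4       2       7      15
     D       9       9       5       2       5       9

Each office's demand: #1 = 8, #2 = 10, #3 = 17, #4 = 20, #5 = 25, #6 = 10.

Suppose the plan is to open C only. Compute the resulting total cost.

Total cost: 752

Each office is assigned to its cheapest site among the open ones.
{C}: #1→C 12·8=96, #2→C 9·10=90, #3→C 4·17=68, #4→C 2·20=40, #5→C 7·25=175, #6→C 15·10=150. Service 619; fixed 133; total 752.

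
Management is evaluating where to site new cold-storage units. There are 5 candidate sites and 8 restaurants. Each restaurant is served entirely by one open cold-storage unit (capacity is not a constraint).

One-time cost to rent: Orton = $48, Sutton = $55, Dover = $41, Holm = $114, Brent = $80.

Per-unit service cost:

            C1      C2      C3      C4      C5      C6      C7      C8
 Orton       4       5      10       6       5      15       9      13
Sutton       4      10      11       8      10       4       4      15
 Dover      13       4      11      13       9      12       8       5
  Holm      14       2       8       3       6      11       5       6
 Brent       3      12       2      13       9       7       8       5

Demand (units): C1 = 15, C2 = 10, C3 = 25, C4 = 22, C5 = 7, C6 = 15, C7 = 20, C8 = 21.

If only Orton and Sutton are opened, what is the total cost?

Total cost: 1043

Each restaurant is assigned to its cheapest site among the open ones.
{Orton, Sutton}: C1→Orton 4·15=60, C2→Orton 5·10=50, C3→Orton 10·25=250, C4→Orton 6·22=132, C5→Orton 5·7=35, C6→Sutton 4·15=60, C7→Sutton 4·20=80, C8→Orton 13·21=273. Service 940; fixed 103; total 1043.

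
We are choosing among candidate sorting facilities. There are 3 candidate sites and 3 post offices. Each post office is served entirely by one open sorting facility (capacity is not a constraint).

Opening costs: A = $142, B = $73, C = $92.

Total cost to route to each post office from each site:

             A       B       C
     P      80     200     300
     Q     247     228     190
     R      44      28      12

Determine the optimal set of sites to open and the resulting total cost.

Open A only; minimum total cost 513.

For any fixed open set, each post office goes to its cheapest open site; total = fixed + service.
{A}: P→A 80, Q→A 247, R→A 44. Service 371; fixed 142; total 513.
{A, C}: service 282 + fixed 234 = 516
{B}: service 456 + fixed 73 = 529
{A, B, C}: P→A 80, Q→C 190, R→C 12. Service 282; fixed 307; total 589.
No other subset beats 513.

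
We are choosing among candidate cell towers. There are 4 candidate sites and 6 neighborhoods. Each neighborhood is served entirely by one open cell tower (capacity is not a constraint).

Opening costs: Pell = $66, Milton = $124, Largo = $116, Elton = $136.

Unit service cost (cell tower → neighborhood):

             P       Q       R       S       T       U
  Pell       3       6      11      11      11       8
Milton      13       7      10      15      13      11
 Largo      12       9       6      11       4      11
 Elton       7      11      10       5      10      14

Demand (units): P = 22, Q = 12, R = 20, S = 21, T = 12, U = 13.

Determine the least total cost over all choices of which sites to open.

Minimum total cost: 823

For any fixed open set, each neighborhood goes to its cheapest open site; total = fixed + service.
{Pell, Largo}: P→Pell 3·22=66, Q→Pell 6·12=72, R→Largo 6·20=120, S→Pell 11·21=231, T→Largo 4·12=48, U→Pell 8·13=104. Service 641; fixed 182; total 823.
{Pell, Largo, Elton}: P→Pell 3·22=66, Q→Pell 6·12=72, R→Largo 6·20=120, S→Elton 5·21=105, T→Largo 4·12=48, U→Pell 8·13=104. Service 515; fixed 318; total 833.
{Pell, Elton}: service 667 + fixed 202 = 869
{Pell, Milton, Largo, Elton}: service 515 + fixed 442 = 957
No other subset beats 823.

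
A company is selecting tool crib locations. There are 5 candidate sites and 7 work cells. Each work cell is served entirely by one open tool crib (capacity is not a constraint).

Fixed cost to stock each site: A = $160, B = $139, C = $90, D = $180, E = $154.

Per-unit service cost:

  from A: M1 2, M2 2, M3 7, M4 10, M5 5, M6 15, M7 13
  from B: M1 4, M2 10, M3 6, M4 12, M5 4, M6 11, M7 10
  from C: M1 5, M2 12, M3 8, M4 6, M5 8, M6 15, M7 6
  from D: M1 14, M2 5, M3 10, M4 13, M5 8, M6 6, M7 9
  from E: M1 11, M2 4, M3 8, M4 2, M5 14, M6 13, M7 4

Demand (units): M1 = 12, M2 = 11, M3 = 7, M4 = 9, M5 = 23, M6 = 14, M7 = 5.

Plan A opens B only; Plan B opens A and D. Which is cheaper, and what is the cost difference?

Plan A: {B}: M1→B 4·12=48, M2→B 10·11=110, M3→B 6·7=42, M4→B 12·9=108, M5→B 4·23=92, M6→B 11·14=154, M7→B 10·5=50. Service 604; fixed 139; total 743.
Plan B: {A, D}: M1→A 2·12=24, M2→A 2·11=22, M3→A 7·7=49, M4→A 10·9=90, M5→A 5·23=115, M6→D 6·14=84, M7→D 9·5=45. Service 429; fixed 340; total 769.
Difference: |743 − 769| = 26.

Plan A is cheaper by 26.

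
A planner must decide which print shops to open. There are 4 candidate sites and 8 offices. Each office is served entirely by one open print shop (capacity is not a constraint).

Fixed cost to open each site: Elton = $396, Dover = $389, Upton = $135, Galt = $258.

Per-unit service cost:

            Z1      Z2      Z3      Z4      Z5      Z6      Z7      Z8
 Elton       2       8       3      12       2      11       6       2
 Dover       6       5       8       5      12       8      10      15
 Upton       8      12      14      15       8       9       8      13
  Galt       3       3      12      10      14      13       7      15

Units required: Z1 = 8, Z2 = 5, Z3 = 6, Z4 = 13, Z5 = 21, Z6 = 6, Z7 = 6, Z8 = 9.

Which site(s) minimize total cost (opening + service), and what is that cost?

For any fixed open set, each office goes to its cheapest open site; total = fixed + service.
{Elton}: Z1→Elton 2·8=16, Z2→Elton 8·5=40, Z3→Elton 3·6=18, Z4→Elton 12·13=156, Z5→Elton 2·21=42, Z6→Elton 11·6=66, Z7→Elton 6·6=36, Z8→Elton 2·9=18. Service 392; fixed 396; total 788.
{Elton, Upton}: Z1→Elton 2·8=16, Z2→Elton 8·5=40, Z3→Elton 3·6=18, Z4→Elton 12·13=156, Z5→Elton 2·21=42, Z6→Upton 9·6=54, Z7→Elton 6·6=36, Z8→Elton 2·9=18. Service 380; fixed 531; total 911.
{Upton}: service 790 + fixed 135 = 925
{Elton, Dover, Upton, Galt}: service 258 + fixed 1178 = 1436
No other subset beats 788.

Open Elton only; minimum total cost 788.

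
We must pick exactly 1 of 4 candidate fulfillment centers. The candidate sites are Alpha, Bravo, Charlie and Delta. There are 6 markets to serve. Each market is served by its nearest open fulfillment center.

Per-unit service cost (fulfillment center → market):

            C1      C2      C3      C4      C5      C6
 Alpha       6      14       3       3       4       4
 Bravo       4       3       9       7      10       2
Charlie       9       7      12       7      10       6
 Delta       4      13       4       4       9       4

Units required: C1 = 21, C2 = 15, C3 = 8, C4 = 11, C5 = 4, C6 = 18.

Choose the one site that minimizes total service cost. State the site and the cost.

Choose Bravo only; total service cost 354.

With exactly 1 open, each market uses its cheapest among the chosen.
{Bravo}: C1→Bravo 4·21=84, C2→Bravo 3·15=45, C3→Bravo 9·8=72, C4→Bravo 7·11=77, C5→Bravo 10·4=40, C6→Bravo 2·18=36. Service cost 354.
{Delta}: service cost 463
{Alpha}: service cost 481
Among all 4 size-1 choices, {Bravo} is lowest.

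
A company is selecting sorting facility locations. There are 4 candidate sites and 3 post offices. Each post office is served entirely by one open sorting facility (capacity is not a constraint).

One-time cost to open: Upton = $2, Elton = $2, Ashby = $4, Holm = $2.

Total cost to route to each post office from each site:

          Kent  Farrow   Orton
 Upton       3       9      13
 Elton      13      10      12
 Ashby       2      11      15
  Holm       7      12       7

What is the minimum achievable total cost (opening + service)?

Minimum total cost: 23

For any fixed open set, each post office goes to its cheapest open site; total = fixed + service.
{Upton, Holm}: Kent→Upton 3, Farrow→Upton 9, Orton→Holm 7. Service 19; fixed 4; total 23.
{Upton, Elton, Holm}: Kent→Upton 3, Farrow→Upton 9, Orton→Holm 7. Service 19; fixed 6; total 25.
{Upton, Ashby, Holm}: service 18 + fixed 8 = 26
{Upton, Elton, Ashby, Holm}: service 18 + fixed 10 = 28
(All 15 nonempty subsets were checked; Upton and Holm is lowest.)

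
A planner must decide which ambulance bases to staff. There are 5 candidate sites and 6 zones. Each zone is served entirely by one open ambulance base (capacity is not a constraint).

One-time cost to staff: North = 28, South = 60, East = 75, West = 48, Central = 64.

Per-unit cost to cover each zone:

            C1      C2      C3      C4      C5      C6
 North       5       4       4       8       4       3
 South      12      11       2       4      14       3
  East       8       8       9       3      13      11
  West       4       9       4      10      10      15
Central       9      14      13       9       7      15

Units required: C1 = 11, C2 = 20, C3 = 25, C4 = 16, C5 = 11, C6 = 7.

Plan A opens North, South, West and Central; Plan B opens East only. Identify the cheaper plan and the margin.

Plan A is cheaper by 313.

Plan A: {North, South, West, Central}: C1→West 4·11=44, C2→North 4·20=80, C3→South 2·25=50, C4→South 4·16=64, C5→North 4·11=44, C6→North 3·7=21. Service 303; fixed 200; total 503.
Plan B: {East}: C1→East 8·11=88, C2→East 8·20=160, C3→East 9·25=225, C4→East 3·16=48, C5→East 13·11=143, C6→East 11·7=77. Service 741; fixed 75; total 816.
Difference: |503 − 816| = 313.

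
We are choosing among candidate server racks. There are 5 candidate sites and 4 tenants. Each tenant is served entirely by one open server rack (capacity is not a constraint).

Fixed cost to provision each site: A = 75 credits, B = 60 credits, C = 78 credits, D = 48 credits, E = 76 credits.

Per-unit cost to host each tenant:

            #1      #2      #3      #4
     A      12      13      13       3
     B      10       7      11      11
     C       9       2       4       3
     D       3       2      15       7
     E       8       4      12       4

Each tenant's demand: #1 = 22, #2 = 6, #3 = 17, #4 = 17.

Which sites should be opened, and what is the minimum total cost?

Open C and D; minimum total cost 323.

For any fixed open set, each tenant goes to its cheapest open site; total = fixed + service.
{C, D}: #1→D 3·22=66, #2→C 2·6=12, #3→C 4·17=68, #4→C 3·17=51. Service 197; fixed 126; total 323.
{B, C, D}: #1→D 3·22=66, #2→C 2·6=12, #3→C 4·17=68, #4→C 3·17=51. Service 197; fixed 186; total 383.
{A, C, D}: service 197 + fixed 201 = 398
{A, B, C, D, E}: service 197 + fixed 337 = 534
No other subset beats 323.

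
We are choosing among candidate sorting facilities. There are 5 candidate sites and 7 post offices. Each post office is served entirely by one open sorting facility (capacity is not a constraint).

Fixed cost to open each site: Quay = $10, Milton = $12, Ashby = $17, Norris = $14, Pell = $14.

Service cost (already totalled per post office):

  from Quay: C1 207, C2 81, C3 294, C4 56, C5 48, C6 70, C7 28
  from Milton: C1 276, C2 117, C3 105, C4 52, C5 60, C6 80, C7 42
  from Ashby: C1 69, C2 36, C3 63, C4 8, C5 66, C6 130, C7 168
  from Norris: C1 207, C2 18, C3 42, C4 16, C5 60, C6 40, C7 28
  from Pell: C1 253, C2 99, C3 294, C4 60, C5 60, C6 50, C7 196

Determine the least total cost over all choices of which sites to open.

Minimum total cost: 294

For any fixed open set, each post office goes to its cheapest open site; total = fixed + service.
{Quay, Ashby, Norris}: C1→Ashby 69, C2→Norris 18, C3→Norris 42, C4→Ashby 8, C5→Quay 48, C6→Norris 40, C7→Quay 28. Service 253; fixed 41; total 294.
{Ashby, Norris}: service 265 + fixed 31 = 296
{Quay, Milton, Ashby, Norris}: C1→Ashby 69, C2→Norris 18, C3→Norris 42, C4→Ashby 8, C5→Quay 48, C6→Norris 40, C7→Quay 28. Service 253; fixed 53; total 306.
{Quay, Milton, Ashby, Norris, Pell}: C1→Ashby 69, C2→Norris 18, C3→Norris 42, C4→Ashby 8, C5→Quay 48, C6→Norris 40, C7→Quay 28. Service 253; fixed 67; total 320.
No other subset beats 294.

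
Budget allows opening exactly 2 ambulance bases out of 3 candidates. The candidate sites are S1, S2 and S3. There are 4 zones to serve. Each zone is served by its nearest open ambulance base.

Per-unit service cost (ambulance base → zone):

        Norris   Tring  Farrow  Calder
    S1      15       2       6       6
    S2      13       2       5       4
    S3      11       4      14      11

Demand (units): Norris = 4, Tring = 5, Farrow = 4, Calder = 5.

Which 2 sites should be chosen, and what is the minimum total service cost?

With exactly 2 open, each zone uses its cheapest among the chosen.
{S2, S3}: Norris→S3 11·4=44, Tring→S2 2·5=10, Farrow→S2 5·4=20, Calder→S2 4·5=20. Service cost 94.
{S1, S2}: service cost 102
{S1, S3}: service cost 108
Among all 3 size-2 choices, {S2, S3} is lowest.

Choose S2 and S3; total service cost 94.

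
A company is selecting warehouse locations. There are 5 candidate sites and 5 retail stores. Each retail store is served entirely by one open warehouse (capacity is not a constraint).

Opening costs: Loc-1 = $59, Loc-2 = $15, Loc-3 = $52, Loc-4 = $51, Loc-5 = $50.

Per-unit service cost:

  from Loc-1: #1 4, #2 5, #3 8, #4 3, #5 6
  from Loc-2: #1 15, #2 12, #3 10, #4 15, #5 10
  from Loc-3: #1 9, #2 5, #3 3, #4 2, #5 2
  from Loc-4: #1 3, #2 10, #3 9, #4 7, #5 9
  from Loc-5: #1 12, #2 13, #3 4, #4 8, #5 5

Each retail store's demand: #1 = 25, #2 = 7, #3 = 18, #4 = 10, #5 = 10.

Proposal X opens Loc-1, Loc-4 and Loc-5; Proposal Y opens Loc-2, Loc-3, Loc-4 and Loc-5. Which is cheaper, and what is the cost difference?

Proposal X: {Loc-1, Loc-4, Loc-5}: #1→Loc-4 3·25=75, #2→Loc-1 5·7=35, #3→Loc-5 4·18=72, #4→Loc-1 3·10=30, #5→Loc-5 5·10=50. Service 262; fixed 160; total 422.
Proposal Y: {Loc-2, Loc-3, Loc-4, Loc-5}: #1→Loc-4 3·25=75, #2→Loc-3 5·7=35, #3→Loc-3 3·18=54, #4→Loc-3 2·10=20, #5→Loc-3 2·10=20. Service 204; fixed 168; total 372.
Difference: |422 − 372| = 50.

Proposal Y is cheaper by 50.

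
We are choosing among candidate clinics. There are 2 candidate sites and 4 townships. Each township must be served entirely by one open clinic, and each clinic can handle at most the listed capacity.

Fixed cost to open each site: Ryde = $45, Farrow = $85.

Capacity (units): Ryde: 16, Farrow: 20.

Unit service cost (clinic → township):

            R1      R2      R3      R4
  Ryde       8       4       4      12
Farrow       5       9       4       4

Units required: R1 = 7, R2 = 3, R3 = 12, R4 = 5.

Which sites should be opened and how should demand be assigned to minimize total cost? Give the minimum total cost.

Open {Ryde, Farrow}: R1→Farrow 5·7=35, R2→Ryde 4·3=12, R3→Ryde 4·12=48, R4→Farrow 4·5=20.
Loads: Ryde carries 15/16, Farrow carries 12/20. Service 115; fixed 130; total 245.
Next best feasible plan costs 260.

Minimum total cost: 245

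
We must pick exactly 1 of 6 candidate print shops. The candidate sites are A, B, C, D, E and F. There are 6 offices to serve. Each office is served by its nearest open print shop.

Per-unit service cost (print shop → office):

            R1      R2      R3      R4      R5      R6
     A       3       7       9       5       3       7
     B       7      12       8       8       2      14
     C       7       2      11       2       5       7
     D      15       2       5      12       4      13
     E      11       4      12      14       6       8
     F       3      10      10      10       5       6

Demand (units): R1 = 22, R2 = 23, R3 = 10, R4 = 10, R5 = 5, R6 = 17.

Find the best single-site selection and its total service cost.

Choose C only; total service cost 474.

With exactly 1 open, each office uses its cheapest among the chosen.
{C}: R1→C 7·22=154, R2→C 2·23=46, R3→C 11·10=110, R4→C 2·10=20, R5→C 5·5=25, R6→C 7·17=119. Service cost 474.
{A}: service cost 501
{F}: service cost 623
Among all 6 size-1 choices, {C} is lowest.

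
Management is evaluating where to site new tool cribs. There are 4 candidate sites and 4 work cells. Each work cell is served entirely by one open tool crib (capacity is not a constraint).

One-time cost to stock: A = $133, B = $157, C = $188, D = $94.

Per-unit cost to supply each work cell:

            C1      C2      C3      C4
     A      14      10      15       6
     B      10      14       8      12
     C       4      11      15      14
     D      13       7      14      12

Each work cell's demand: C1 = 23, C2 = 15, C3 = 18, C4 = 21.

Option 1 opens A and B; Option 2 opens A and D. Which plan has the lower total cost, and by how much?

Option 1: {A, B}: C1→B 10·23=230, C2→A 10·15=150, C3→B 8·18=144, C4→A 6·21=126. Service 650; fixed 290; total 940.
Option 2: {A, D}: C1→D 13·23=299, C2→D 7·15=105, C3→D 14·18=252, C4→A 6·21=126. Service 782; fixed 227; total 1009.
Difference: |940 − 1009| = 69.

Option 1 is cheaper by 69.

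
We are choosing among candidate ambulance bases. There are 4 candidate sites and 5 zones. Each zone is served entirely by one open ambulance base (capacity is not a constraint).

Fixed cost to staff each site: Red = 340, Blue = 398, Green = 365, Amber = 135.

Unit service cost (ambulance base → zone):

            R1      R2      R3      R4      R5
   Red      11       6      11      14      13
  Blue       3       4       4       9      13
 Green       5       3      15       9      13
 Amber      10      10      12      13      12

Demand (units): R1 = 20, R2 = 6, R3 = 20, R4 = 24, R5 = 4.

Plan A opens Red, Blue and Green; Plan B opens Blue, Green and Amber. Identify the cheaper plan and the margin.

Plan B is cheaper by 209.

Plan A: {Red, Blue, Green}: R1→Blue 3·20=60, R2→Green 3·6=18, R3→Blue 4·20=80, R4→Blue 9·24=216, R5→Red 13·4=52. Service 426; fixed 1103; total 1529.
Plan B: {Blue, Green, Amber}: R1→Blue 3·20=60, R2→Green 3·6=18, R3→Blue 4·20=80, R4→Blue 9·24=216, R5→Amber 12·4=48. Service 422; fixed 898; total 1320.
Difference: |1529 − 1320| = 209.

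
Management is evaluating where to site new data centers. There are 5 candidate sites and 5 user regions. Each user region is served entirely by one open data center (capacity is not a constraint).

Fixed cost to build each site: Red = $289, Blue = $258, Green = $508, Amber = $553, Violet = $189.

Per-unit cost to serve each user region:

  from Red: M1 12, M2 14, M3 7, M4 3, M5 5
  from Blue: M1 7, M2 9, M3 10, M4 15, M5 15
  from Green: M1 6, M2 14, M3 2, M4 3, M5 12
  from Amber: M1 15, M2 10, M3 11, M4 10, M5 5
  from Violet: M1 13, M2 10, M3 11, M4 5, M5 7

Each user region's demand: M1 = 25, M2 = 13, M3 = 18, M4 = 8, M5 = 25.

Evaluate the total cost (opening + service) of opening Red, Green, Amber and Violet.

Total cost: 2004

Each user region is assigned to its cheapest site among the open ones.
{Red, Green, Amber, Violet}: M1→Green 6·25=150, M2→Amber 10·13=130, M3→Green 2·18=36, M4→Red 3·8=24, M5→Red 5·25=125. Service 465; fixed 1539; total 2004.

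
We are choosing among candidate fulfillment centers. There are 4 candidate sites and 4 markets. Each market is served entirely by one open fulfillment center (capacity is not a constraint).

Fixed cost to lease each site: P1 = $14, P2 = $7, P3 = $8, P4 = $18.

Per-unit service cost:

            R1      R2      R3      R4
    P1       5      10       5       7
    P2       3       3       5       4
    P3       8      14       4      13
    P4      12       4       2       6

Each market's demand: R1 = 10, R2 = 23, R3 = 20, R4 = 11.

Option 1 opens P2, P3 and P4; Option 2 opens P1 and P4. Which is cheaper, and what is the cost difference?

Option 1: {P2, P3, P4}: R1→P2 3·10=30, R2→P2 3·23=69, R3→P4 2·20=40, R4→P2 4·11=44. Service 183; fixed 33; total 216.
Option 2: {P1, P4}: R1→P1 5·10=50, R2→P4 4·23=92, R3→P4 2·20=40, R4→P4 6·11=66. Service 248; fixed 32; total 280.
Difference: |216 − 280| = 64.

Option 1 is cheaper by 64.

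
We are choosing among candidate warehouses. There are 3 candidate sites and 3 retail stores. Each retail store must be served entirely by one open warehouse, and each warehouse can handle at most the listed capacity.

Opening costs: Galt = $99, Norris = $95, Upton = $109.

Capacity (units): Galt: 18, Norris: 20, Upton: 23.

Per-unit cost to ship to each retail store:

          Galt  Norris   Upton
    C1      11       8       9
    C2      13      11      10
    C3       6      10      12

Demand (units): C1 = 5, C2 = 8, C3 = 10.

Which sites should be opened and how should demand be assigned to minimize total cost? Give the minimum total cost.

Open {Upton}: C1→Upton 9·5=45, C2→Upton 10·8=80, C3→Upton 12·10=120.
Loads: Upton carries 23/23. Service 245; fixed 109; total 354.
Next best feasible plan costs 382.

Minimum total cost: 354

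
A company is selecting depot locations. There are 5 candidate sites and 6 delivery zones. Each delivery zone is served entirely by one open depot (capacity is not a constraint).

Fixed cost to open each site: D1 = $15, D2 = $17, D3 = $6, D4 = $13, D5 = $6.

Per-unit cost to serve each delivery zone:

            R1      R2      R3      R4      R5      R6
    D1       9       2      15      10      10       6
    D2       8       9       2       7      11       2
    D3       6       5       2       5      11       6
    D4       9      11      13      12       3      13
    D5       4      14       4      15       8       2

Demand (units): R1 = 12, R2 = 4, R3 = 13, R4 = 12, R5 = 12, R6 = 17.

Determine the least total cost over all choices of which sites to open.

Minimum total cost: 249

For any fixed open set, each delivery zone goes to its cheapest open site; total = fixed + service.
{D3, D4, D5}: R1→D5 4·12=48, R2→D3 5·4=20, R3→D3 2·13=26, R4→D3 5·12=60, R5→D4 3·12=36, R6→D5 2·17=34. Service 224; fixed 25; total 249.
{D1, D3, D4, D5}: service 212 + fixed 40 = 252
{D2, D3, D4, D5}: service 224 + fixed 42 = 266
{D1, D2, D3, D4, D5}: R1→D5 4·12=48, R2→D1 2·4=8, R3→D2 2·13=26, R4→D3 5·12=60, R5→D4 3·12=36, R6→D2 2·17=34. Service 212; fixed 57; total 269.
No other subset beats 249.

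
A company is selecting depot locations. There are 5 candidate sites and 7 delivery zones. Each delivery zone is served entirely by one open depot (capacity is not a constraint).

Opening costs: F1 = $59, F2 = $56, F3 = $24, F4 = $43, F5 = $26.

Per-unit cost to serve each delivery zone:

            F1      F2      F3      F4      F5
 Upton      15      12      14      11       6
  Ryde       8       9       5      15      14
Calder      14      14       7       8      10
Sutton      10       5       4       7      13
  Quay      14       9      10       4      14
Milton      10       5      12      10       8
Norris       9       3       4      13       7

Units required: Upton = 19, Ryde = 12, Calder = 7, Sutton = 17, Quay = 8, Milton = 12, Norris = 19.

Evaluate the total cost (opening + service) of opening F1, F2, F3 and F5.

Each delivery zone is assigned to its cheapest site among the open ones.
{F1, F2, F3, F5}: Upton→F5 6·19=114, Ryde→F3 5·12=60, Calder→F3 7·7=49, Sutton→F3 4·17=68, Quay→F2 9·8=72, Milton→F2 5·12=60, Norris→F2 3·19=57. Service 480; fixed 165; total 645.

Total cost: 645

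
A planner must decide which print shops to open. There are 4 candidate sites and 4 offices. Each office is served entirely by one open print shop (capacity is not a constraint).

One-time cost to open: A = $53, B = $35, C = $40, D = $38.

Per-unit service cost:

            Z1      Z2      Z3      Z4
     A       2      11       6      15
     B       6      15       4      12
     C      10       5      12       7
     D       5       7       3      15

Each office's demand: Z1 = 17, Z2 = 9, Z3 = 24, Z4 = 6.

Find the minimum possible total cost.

Minimum total cost: 322

For any fixed open set, each office goes to its cheapest open site; total = fixed + service.
{C, D}: Z1→D 5·17=85, Z2→C 5·9=45, Z3→D 3·24=72, Z4→C 7·6=42. Service 244; fixed 78; total 322.
{A, C, D}: Z1→A 2·17=34, Z2→C 5·9=45, Z3→D 3·24=72, Z4→C 7·6=42. Service 193; fixed 131; total 324.
{A, B, C}: service 217 + fixed 128 = 345
{A, B, C, D}: service 193 + fixed 166 = 359
No other subset beats 322.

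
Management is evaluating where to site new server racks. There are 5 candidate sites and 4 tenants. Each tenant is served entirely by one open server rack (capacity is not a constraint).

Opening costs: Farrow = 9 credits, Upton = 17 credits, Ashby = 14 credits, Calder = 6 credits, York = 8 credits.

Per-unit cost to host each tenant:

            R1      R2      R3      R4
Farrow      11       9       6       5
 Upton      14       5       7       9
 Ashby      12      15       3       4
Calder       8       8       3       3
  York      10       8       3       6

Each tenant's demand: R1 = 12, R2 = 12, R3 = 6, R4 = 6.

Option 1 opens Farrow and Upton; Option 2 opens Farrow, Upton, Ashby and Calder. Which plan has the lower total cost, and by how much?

Option 1: {Farrow, Upton}: R1→Farrow 11·12=132, R2→Upton 5·12=60, R3→Farrow 6·6=36, R4→Farrow 5·6=30. Service 258; fixed 26; total 284.
Option 2: {Farrow, Upton, Ashby, Calder}: R1→Calder 8·12=96, R2→Upton 5·12=60, R3→Ashby 3·6=18, R4→Calder 3·6=18. Service 192; fixed 46; total 238.
Difference: |284 − 238| = 46.

Option 2 is cheaper by 46.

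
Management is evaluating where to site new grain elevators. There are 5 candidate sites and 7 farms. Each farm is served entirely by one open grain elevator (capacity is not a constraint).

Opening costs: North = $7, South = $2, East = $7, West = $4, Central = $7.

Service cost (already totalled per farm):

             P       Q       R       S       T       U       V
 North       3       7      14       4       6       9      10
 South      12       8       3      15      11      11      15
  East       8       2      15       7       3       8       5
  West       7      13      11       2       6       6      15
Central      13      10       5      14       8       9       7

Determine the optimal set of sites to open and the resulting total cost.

For any fixed open set, each farm goes to its cheapest open site; total = fixed + service.
{South, East, West}: P→West 7, Q→East 2, R→South 3, S→West 2, T→East 3, U→West 6, V→East 5. Service 28; fixed 13; total 41.
{North, South, East}: P→North 3, Q→East 2, R→South 3, S→North 4, T→East 3, U→East 8, V→East 5. Service 28; fixed 16; total 44.
{North, South, East, West}: service 24 + fixed 20 = 44
{North, South, East, West, Central}: P→North 3, Q→East 2, R→South 3, S→West 2, T→East 3, U→West 6, V→East 5. Service 24; fixed 27; total 51.
No other subset beats 41.

Open South, East and West; minimum total cost 41.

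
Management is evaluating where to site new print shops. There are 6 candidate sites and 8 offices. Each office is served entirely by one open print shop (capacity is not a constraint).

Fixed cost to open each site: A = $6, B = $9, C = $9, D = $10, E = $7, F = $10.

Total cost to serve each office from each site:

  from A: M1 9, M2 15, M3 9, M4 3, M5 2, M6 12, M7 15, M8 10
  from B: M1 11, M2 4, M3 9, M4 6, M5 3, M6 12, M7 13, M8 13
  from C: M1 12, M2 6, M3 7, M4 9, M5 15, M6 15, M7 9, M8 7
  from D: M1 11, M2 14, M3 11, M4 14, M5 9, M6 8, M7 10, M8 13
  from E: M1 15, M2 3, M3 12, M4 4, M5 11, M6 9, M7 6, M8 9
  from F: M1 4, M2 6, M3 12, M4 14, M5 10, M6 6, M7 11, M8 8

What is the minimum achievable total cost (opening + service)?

For any fixed open set, each office goes to its cheapest open site; total = fixed + service.
{A, E}: M1→A 9, M2→E 3, M3→A 9, M4→A 3, M5→A 2, M6→E 9, M7→E 6, M8→E 9. Service 50; fixed 13; total 63.
{A, E, F}: service 41 + fixed 23 = 64
{A, F}: service 49 + fixed 16 = 65
{A, B, C, D, E, F}: service 38 + fixed 51 = 89
No other subset beats 63.

Minimum total cost: 63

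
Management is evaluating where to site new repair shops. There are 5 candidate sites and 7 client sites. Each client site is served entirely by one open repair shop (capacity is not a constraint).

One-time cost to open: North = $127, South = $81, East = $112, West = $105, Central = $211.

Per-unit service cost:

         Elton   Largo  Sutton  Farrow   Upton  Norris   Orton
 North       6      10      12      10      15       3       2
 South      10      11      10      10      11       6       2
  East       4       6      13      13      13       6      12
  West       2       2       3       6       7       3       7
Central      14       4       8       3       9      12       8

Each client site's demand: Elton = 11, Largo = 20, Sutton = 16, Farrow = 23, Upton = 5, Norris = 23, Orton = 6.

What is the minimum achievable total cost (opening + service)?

Minimum total cost: 499

For any fixed open set, each client site goes to its cheapest open site; total = fixed + service.
{West}: Elton→West 2·11=22, Largo→West 2·20=40, Sutton→West 3·16=48, Farrow→West 6·23=138, Upton→West 7·5=35, Norris→West 3·23=69, Orton→West 7·6=42. Service 394; fixed 105; total 499.
{South, West}: service 364 + fixed 186 = 550
{North, West}: Elton→West 2·11=22, Largo→West 2·20=40, Sutton→West 3·16=48, Farrow→West 6·23=138, Upton→West 7·5=35, Norris→North 3·23=69, Orton→North 2·6=12. Service 364; fixed 232; total 596.
{North, South, East, West, Central}: service 295 + fixed 636 = 931
No other subset beats 499.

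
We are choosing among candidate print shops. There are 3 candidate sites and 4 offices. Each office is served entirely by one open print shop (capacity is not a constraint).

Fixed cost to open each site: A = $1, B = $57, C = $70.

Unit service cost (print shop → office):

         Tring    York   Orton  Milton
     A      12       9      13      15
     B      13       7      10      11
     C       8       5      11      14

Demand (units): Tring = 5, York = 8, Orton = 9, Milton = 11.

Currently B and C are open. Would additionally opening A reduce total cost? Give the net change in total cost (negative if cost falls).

Current service cost with {B, C}: 291.
Adding A: each office re-picks its cheapest; new service cost 291, saving 0.
Extra fixed cost: 1. Net change = 1 − 0 = 1.
(Totals: 418 → 419.)

No — net change +1 (cost rises by 1).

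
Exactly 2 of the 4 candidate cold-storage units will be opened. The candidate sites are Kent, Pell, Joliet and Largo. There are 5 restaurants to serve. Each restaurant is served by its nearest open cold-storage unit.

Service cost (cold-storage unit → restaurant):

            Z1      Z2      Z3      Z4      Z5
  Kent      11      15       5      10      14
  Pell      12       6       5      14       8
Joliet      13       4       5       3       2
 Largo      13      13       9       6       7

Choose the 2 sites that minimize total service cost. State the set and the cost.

With exactly 2 open, each restaurant uses its cheapest among the chosen.
{Kent, Joliet}: Z1→Kent 11, Z2→Joliet 4, Z3→Kent 5, Z4→Joliet 3, Z5→Joliet 2. Service cost 25.
{Pell, Joliet}: service cost 26
{Joliet, Largo}: service cost 27
Among all 6 size-2 choices, {Kent, Joliet} is lowest.

Choose Kent and Joliet; total service cost 25.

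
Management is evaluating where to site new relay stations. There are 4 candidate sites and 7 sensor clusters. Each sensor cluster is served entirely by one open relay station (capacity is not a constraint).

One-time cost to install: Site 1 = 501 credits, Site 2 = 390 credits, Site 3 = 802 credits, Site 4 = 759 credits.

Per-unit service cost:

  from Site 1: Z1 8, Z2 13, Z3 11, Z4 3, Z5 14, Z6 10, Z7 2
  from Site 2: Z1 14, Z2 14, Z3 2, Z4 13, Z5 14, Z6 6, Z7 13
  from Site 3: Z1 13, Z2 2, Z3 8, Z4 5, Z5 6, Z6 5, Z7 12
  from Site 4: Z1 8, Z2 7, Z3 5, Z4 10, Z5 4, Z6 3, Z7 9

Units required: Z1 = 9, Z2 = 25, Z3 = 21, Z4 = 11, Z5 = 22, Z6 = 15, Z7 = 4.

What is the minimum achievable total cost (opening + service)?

Minimum total cost: 1390

For any fixed open set, each sensor cluster goes to its cheapest open site; total = fixed + service.
{Site 4}: Z1→Site 4 8·9=72, Z2→Site 4 7·25=175, Z3→Site 4 5·21=105, Z4→Site 4 10·11=110, Z5→Site 4 4·22=88, Z6→Site 4 3·15=45, Z7→Site 4 9·4=36. Service 631; fixed 759; total 1390.
{Site 3}: Z1→Site 3 13·9=117, Z2→Site 3 2·25=50, Z3→Site 3 8·21=168, Z4→Site 3 5·11=55, Z5→Site 3 6·22=132, Z6→Site 3 5·15=75, Z7→Site 3 12·4=48. Service 645; fixed 802; total 1447.
{Site 2}: service 1111 + fixed 390 = 1501
{Site 1, Site 2, Site 3, Site 4}: Z1→Site 1 8·9=72, Z2→Site 3 2·25=50, Z3→Site 2 2·21=42, Z4→Site 1 3·11=33, Z5→Site 4 4·22=88, Z6→Site 4 3·15=45, Z7→Site 1 2·4=8. Service 338; fixed 2452; total 2790.
No other subset beats 1390.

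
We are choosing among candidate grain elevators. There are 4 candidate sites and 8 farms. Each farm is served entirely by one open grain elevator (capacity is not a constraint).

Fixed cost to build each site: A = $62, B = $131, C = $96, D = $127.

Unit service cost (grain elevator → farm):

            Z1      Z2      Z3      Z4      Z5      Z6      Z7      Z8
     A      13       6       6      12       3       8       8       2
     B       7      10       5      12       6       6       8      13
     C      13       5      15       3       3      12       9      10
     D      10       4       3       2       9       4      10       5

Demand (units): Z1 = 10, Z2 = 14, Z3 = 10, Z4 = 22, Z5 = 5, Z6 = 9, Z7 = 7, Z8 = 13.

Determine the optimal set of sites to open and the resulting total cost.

For any fixed open set, each farm goes to its cheapest open site; total = fixed + service.
{A, D}: Z1→D 10·10=100, Z2→D 4·14=56, Z3→D 3·10=30, Z4→D 2·22=44, Z5→A 3·5=15, Z6→D 4·9=36, Z7→A 8·7=56, Z8→A 2·13=26. Service 363; fixed 189; total 552.
{D}: service 446 + fixed 127 = 573
{C, D}: service 409 + fixed 223 = 632
{A, B, C, D}: service 333 + fixed 416 = 749
No other subset beats 552.

Open A and D; minimum total cost 552.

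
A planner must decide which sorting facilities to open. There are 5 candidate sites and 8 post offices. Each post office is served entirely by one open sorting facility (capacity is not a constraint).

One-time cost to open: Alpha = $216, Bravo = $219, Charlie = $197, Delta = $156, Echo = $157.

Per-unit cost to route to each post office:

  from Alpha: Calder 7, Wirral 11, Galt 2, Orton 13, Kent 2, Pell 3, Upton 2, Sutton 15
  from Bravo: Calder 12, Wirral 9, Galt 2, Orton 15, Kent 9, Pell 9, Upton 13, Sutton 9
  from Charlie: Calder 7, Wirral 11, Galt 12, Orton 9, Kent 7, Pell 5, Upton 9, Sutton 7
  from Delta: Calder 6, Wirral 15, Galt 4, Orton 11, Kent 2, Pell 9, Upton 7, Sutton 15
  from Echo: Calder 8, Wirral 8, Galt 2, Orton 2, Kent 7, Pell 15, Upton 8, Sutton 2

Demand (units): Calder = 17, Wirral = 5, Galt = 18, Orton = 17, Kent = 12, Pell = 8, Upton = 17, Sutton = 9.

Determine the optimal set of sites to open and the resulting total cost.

Open Alpha and Echo; minimum total cost 702.

For any fixed open set, each post office goes to its cheapest open site; total = fixed + service.
{Alpha, Echo}: Calder→Alpha 7·17=119, Wirral→Echo 8·5=40, Galt→Alpha 2·18=36, Orton→Echo 2·17=34, Kent→Alpha 2·12=24, Pell→Alpha 3·8=24, Upton→Alpha 2·17=34, Sutton→Echo 2·9=18. Service 329; fixed 373; total 702.
{Delta, Echo}: Calder→Delta 6·17=102, Wirral→Echo 8·5=40, Galt→Echo 2·18=36, Orton→Echo 2·17=34, Kent→Delta 2·12=24, Pell→Delta 9·8=72, Upton→Delta 7·17=119, Sutton→Echo 2·9=18. Service 445; fixed 313; total 758.
{Echo}: service 604 + fixed 157 = 761
{Alpha, Bravo, Charlie, Delta, Echo}: Calder→Delta 6·17=102, Wirral→Echo 8·5=40, Galt→Alpha 2·18=36, Orton→Echo 2·17=34, Kent→Alpha 2·12=24, Pell→Alpha 3·8=24, Upton→Alpha 2·17=34, Sutton→Echo 2·9=18. Service 312; fixed 945; total 1257.
No other subset beats 702.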